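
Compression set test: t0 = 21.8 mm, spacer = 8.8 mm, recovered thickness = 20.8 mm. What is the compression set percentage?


CS = (t0 - recovered) / (t0 - ts) * 100
= (21.8 - 20.8) / (21.8 - 8.8) * 100
= 1.0 / 13.0 * 100
= 7.7%

7.7%


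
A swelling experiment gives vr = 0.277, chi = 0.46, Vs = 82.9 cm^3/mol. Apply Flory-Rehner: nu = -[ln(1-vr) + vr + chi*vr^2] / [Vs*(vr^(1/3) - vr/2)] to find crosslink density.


ln(1 - vr) = ln(1 - 0.277) = -0.3243
Numerator = -((-0.3243) + 0.277 + 0.46 * 0.277^2) = 0.0121
Denominator = 82.9 * (0.277^(1/3) - 0.277/2) = 42.5582
nu = 0.0121 / 42.5582 = 2.8316e-04 mol/cm^3

2.8316e-04 mol/cm^3


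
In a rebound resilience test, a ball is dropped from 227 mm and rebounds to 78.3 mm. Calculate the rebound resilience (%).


Resilience = h_rebound / h_drop * 100
= 78.3 / 227 * 100
= 34.5%

34.5%


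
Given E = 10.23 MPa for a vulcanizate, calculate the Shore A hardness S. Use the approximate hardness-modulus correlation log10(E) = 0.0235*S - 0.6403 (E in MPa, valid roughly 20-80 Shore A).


log10(E) = 0.0235*S - 0.6403  =>  S = (log10(E) + 0.6403) / 0.0235
log10(10.23) = 1.009876
S = (1.009876 + 0.6403) / 0.0235 = 1.650176 / 0.0235
S = 70.2

Shore A = 70.2


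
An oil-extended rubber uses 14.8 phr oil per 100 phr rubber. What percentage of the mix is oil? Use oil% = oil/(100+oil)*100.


Oil % = oil / (100 + oil) * 100
= 14.8 / (100 + 14.8) * 100
= 14.8 / 114.8 * 100
= 12.89%

12.89%


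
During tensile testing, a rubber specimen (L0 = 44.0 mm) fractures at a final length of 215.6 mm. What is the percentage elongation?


Elongation = (Lf - L0) / L0 * 100
= (215.6 - 44.0) / 44.0 * 100
= 171.6 / 44.0 * 100
= 390.0%

390.0%


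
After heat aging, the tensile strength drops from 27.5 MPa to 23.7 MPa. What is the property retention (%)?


Retention = aged / original * 100
= 23.7 / 27.5 * 100
= 86.2%

86.2%


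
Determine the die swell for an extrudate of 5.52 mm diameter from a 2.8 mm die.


Die swell ratio = D_extrudate / D_die
= 5.52 / 2.8
= 1.971

Die swell = 1.971


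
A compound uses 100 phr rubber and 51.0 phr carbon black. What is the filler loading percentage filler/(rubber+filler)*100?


Filler % = filler / (rubber + filler) * 100
= 51.0 / (100 + 51.0) * 100
= 51.0 / 151.0 * 100
= 33.77%

33.77%


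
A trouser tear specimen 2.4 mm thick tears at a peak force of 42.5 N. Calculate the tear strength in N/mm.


Tear strength = force / thickness
= 42.5 / 2.4
= 17.71 N/mm

17.71 N/mm


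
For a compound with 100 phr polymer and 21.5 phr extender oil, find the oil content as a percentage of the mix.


Oil % = oil / (100 + oil) * 100
= 21.5 / (100 + 21.5) * 100
= 21.5 / 121.5 * 100
= 17.7%

17.7%


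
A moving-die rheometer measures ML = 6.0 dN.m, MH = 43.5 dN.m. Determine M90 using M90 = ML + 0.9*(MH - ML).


M90 = ML + 0.9 * (MH - ML)
M90 = 6.0 + 0.9 * (43.5 - 6.0)
M90 = 6.0 + 0.9 * 37.5
M90 = 39.75 dN.m

39.75 dN.m


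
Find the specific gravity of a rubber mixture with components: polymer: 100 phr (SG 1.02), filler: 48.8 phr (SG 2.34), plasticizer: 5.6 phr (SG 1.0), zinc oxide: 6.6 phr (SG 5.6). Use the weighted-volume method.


Sum of weights = 161.0
Volume contributions:
  polymer: 100/1.02 = 98.0392
  filler: 48.8/2.34 = 20.8547
  plasticizer: 5.6/1.0 = 5.6000
  zinc oxide: 6.6/5.6 = 1.1786
Sum of volumes = 125.6725
SG = 161.0 / 125.6725 = 1.281

SG = 1.281


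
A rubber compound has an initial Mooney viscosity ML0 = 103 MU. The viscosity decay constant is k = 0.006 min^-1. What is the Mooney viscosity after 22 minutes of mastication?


ML = ML0 * exp(-k * t)
ML = 103 * exp(-0.006 * 22)
ML = 103 * 0.8763
ML = 90.26 MU

90.26 MU


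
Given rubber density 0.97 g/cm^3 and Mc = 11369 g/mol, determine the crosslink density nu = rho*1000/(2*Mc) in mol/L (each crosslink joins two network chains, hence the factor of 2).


nu = rho * 1000 / (2 * Mc)
nu = 0.97 * 1000 / (2 * 11369)
nu = 970.0 / 22738
nu = 0.0427 mol/L

0.0427 mol/L


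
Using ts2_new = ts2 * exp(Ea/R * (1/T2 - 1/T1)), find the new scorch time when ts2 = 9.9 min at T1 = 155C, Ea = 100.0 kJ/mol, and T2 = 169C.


Convert temperatures: T1 = 155 + 273.15 = 428.15 K, T2 = 169 + 273.15 = 442.15 K
ts2_new = 9.9 * exp(100000 / 8.314 * (1/442.15 - 1/428.15))
1/T2 - 1/T1 = -7.3954e-05
ts2_new = 4.07 min

4.07 min


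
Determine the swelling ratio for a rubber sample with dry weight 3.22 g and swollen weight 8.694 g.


Q = W_swollen / W_dry
Q = 8.694 / 3.22
Q = 2.7

Q = 2.7


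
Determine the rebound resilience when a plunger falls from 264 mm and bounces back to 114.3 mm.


Resilience = h_rebound / h_drop * 100
= 114.3 / 264 * 100
= 43.3%

43.3%


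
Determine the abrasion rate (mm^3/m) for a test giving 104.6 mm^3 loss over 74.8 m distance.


Rate = volume_loss / distance
= 104.6 / 74.8
= 1.398 mm^3/m

1.398 mm^3/m


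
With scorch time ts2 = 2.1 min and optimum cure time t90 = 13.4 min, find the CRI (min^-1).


CRI = 100 / (t90 - ts2)
= 100 / (13.4 - 2.1)
= 100 / 11.3
= 8.85 min^-1

8.85 min^-1


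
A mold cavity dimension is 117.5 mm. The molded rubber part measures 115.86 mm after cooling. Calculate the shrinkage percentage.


Shrinkage = (mold - part) / mold * 100
= (117.5 - 115.86) / 117.5 * 100
= 1.64 / 117.5 * 100
= 1.4%

1.4%


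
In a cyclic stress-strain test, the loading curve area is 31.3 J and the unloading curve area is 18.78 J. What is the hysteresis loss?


Hysteresis loss = loading - unloading
= 31.3 - 18.78
= 12.52 J

12.52 J


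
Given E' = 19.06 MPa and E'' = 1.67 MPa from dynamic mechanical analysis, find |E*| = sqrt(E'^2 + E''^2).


|E*| = sqrt(E'^2 + E''^2)
= sqrt(19.06^2 + 1.67^2)
= sqrt(363.2836 + 2.7889)
= 19.133 MPa

19.133 MPa


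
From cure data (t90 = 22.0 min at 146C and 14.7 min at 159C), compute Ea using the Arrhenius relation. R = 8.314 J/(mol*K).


T1 = 419.15 K, T2 = 432.15 K
1/T1 - 1/T2 = 7.1769e-05
ln(t1/t2) = ln(22.0/14.7) = 0.4032
Ea = 8.314 * 0.4032 / 7.1769e-05 = 46707.4062 J/mol
Ea = 46.71 kJ/mol

46.71 kJ/mol


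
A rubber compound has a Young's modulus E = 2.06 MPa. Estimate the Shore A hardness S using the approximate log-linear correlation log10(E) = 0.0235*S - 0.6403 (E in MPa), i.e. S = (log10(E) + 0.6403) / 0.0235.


log10(E) = 0.0235*S - 0.6403  =>  S = (log10(E) + 0.6403) / 0.0235
log10(2.06) = 0.313867
S = (0.313867 + 0.6403) / 0.0235 = 0.954167 / 0.0235
S = 40.6

Shore A = 40.6


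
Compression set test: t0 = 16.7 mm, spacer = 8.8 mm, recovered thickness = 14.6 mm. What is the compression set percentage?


CS = (t0 - recovered) / (t0 - ts) * 100
= (16.7 - 14.6) / (16.7 - 8.8) * 100
= 2.1 / 7.9 * 100
= 26.6%

26.6%


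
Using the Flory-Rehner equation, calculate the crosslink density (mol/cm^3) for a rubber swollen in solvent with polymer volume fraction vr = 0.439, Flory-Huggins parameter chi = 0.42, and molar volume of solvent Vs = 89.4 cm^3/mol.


ln(1 - vr) = ln(1 - 0.439) = -0.5780
Numerator = -((-0.5780) + 0.439 + 0.42 * 0.439^2) = 0.0581
Denominator = 89.4 * (0.439^(1/3) - 0.439/2) = 48.3219
nu = 0.0581 / 48.3219 = 0.0012 mol/cm^3

0.0012 mol/cm^3


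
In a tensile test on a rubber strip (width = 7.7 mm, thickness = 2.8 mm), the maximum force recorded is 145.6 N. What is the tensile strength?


Area = width * thickness = 7.7 * 2.8 = 21.56 mm^2
TS = force / area = 145.6 / 21.56 = 6.75 MPa

6.75 MPa


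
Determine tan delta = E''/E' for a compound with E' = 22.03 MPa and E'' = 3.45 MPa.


tan delta = E'' / E'
= 3.45 / 22.03
= 0.1566

tan delta = 0.1566


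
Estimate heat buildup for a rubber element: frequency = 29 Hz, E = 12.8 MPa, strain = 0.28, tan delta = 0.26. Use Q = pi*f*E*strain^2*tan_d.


Q = pi * f * E * strain^2 * tan_d
= pi * 29 * 12.8 * 0.28^2 * 0.26
= pi * 29 * 12.8 * 0.0784 * 0.26
= 23.7710

Q = 23.7710


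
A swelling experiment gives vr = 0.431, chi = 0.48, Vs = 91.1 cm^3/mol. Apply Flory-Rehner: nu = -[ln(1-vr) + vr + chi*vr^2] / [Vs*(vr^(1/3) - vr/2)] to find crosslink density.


ln(1 - vr) = ln(1 - 0.431) = -0.5639
Numerator = -((-0.5639) + 0.431 + 0.48 * 0.431^2) = 0.0437
Denominator = 91.1 * (0.431^(1/3) - 0.431/2) = 49.1821
nu = 0.0437 / 49.1821 = 8.8873e-04 mol/cm^3

8.8873e-04 mol/cm^3


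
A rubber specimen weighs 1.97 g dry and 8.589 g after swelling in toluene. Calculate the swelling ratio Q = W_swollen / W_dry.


Q = W_swollen / W_dry
Q = 8.589 / 1.97
Q = 4.36

Q = 4.36


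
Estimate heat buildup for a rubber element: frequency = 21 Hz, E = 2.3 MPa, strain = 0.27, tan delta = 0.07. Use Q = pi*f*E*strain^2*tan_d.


Q = pi * f * E * strain^2 * tan_d
= pi * 21 * 2.3 * 0.27^2 * 0.07
= pi * 21 * 2.3 * 0.0729 * 0.07
= 0.7743

Q = 0.7743


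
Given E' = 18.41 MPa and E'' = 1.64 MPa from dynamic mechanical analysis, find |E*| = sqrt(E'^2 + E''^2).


|E*| = sqrt(E'^2 + E''^2)
= sqrt(18.41^2 + 1.64^2)
= sqrt(338.9281 + 2.6896)
= 18.483 MPa

18.483 MPa


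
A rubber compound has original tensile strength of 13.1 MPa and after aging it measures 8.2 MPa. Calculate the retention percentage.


Retention = aged / original * 100
= 8.2 / 13.1 * 100
= 62.6%

62.6%


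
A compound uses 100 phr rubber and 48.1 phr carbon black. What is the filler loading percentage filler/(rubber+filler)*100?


Filler % = filler / (rubber + filler) * 100
= 48.1 / (100 + 48.1) * 100
= 48.1 / 148.1 * 100
= 32.48%

32.48%


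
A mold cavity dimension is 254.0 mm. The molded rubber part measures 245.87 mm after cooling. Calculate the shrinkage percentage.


Shrinkage = (mold - part) / mold * 100
= (254.0 - 245.87) / 254.0 * 100
= 8.13 / 254.0 * 100
= 3.2%

3.2%


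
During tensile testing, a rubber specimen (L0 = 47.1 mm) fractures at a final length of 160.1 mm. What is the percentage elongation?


Elongation = (Lf - L0) / L0 * 100
= (160.1 - 47.1) / 47.1 * 100
= 113.0 / 47.1 * 100
= 239.9%

239.9%


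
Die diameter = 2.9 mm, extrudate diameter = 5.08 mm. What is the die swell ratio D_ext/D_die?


Die swell ratio = D_extrudate / D_die
= 5.08 / 2.9
= 1.752

Die swell = 1.752


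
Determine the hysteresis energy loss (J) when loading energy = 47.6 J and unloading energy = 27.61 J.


Hysteresis loss = loading - unloading
= 47.6 - 27.61
= 19.99 J

19.99 J


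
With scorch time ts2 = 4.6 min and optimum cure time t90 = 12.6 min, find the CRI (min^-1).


CRI = 100 / (t90 - ts2)
= 100 / (12.6 - 4.6)
= 100 / 8.0
= 12.5 min^-1

12.5 min^-1


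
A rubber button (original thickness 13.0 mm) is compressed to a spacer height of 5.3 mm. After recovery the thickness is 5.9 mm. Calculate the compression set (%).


CS = (t0 - recovered) / (t0 - ts) * 100
= (13.0 - 5.9) / (13.0 - 5.3) * 100
= 7.1 / 7.7 * 100
= 92.2%

92.2%


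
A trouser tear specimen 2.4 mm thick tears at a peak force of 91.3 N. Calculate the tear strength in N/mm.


Tear strength = force / thickness
= 91.3 / 2.4
= 38.04 N/mm

38.04 N/mm


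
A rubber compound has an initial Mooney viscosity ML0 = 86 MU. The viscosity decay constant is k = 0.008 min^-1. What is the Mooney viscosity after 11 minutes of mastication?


ML = ML0 * exp(-k * t)
ML = 86 * exp(-0.008 * 11)
ML = 86 * 0.9158
ML = 78.76 MU

78.76 MU


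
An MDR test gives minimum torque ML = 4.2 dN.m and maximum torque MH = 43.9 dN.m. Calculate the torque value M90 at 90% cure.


M90 = ML + 0.9 * (MH - ML)
M90 = 4.2 + 0.9 * (43.9 - 4.2)
M90 = 4.2 + 0.9 * 39.7
M90 = 39.93 dN.m

39.93 dN.m


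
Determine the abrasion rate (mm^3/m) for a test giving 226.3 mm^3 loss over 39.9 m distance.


Rate = volume_loss / distance
= 226.3 / 39.9
= 5.672 mm^3/m

5.672 mm^3/m


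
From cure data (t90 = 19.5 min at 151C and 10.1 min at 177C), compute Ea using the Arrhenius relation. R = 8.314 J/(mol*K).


T1 = 424.15 K, T2 = 450.15 K
1/T1 - 1/T2 = 1.3617e-04
ln(t1/t2) = ln(19.5/10.1) = 0.6579
Ea = 8.314 * 0.6579 / 1.3617e-04 = 40166.0800 J/mol
Ea = 40.17 kJ/mol

40.17 kJ/mol


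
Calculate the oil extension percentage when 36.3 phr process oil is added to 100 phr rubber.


Oil % = oil / (100 + oil) * 100
= 36.3 / (100 + 36.3) * 100
= 36.3 / 136.3 * 100
= 26.63%

26.63%


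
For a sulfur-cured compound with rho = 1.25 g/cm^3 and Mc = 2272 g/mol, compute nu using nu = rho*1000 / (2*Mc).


nu = rho * 1000 / (2 * Mc)
nu = 1.25 * 1000 / (2 * 2272)
nu = 1250.0 / 4544
nu = 0.2751 mol/L

0.2751 mol/L


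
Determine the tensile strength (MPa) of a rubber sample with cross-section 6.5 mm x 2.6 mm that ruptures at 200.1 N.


Area = width * thickness = 6.5 * 2.6 = 16.9 mm^2
TS = force / area = 200.1 / 16.9 = 11.84 MPa

11.84 MPa


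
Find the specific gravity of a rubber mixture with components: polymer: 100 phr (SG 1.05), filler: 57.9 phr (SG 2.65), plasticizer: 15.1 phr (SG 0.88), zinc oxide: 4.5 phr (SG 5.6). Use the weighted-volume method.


Sum of weights = 177.5
Volume contributions:
  polymer: 100/1.05 = 95.2381
  filler: 57.9/2.65 = 21.8491
  plasticizer: 15.1/0.88 = 17.1591
  zinc oxide: 4.5/5.6 = 0.8036
Sum of volumes = 135.0498
SG = 177.5 / 135.0498 = 1.314

SG = 1.314


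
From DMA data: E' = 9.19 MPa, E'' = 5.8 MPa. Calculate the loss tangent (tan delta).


tan delta = E'' / E'
= 5.8 / 9.19
= 0.6311

tan delta = 0.6311


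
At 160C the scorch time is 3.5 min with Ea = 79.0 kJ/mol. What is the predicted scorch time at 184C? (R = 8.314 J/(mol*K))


Convert temperatures: T1 = 160 + 273.15 = 433.15 K, T2 = 184 + 273.15 = 457.15 K
ts2_new = 3.5 * exp(79000 / 8.314 * (1/457.15 - 1/433.15))
1/T2 - 1/T1 = -1.2120e-04
ts2_new = 1.11 min

1.11 min


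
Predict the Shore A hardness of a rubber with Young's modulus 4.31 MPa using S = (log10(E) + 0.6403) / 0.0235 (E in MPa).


log10(E) = 0.0235*S - 0.6403  =>  S = (log10(E) + 0.6403) / 0.0235
log10(4.31) = 0.634477
S = (0.634477 + 0.6403) / 0.0235 = 1.274777 / 0.0235
S = 54.2

Shore A = 54.2


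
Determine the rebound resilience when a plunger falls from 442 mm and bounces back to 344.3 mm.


Resilience = h_rebound / h_drop * 100
= 344.3 / 442 * 100
= 77.9%

77.9%


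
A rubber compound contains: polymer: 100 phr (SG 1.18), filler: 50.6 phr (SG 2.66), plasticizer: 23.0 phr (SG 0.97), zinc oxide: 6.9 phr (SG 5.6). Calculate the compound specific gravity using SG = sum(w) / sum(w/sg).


Sum of weights = 180.5
Volume contributions:
  polymer: 100/1.18 = 84.7458
  filler: 50.6/2.66 = 19.0226
  plasticizer: 23.0/0.97 = 23.7113
  zinc oxide: 6.9/5.6 = 1.2321
Sum of volumes = 128.7118
SG = 180.5 / 128.7118 = 1.402

SG = 1.402


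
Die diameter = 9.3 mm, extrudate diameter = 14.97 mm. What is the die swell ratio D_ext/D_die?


Die swell ratio = D_extrudate / D_die
= 14.97 / 9.3
= 1.61

Die swell = 1.61


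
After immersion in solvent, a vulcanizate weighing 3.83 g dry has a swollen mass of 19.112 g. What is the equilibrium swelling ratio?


Q = W_swollen / W_dry
Q = 19.112 / 3.83
Q = 4.99

Q = 4.99


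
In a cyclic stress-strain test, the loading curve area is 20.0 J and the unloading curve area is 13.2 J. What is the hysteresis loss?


Hysteresis loss = loading - unloading
= 20.0 - 13.2
= 6.8 J

6.8 J


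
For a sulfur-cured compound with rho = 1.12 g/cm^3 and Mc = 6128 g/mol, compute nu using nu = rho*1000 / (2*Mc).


nu = rho * 1000 / (2 * Mc)
nu = 1.12 * 1000 / (2 * 6128)
nu = 1120.0 / 12256
nu = 0.0914 mol/L

0.0914 mol/L


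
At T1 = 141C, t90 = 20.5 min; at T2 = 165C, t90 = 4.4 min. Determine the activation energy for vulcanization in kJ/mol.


T1 = 414.15 K, T2 = 438.15 K
1/T1 - 1/T2 = 1.3226e-04
ln(t1/t2) = ln(20.5/4.4) = 1.5388
Ea = 8.314 * 1.5388 / 1.3226e-04 = 96731.3346 J/mol
Ea = 96.73 kJ/mol

96.73 kJ/mol


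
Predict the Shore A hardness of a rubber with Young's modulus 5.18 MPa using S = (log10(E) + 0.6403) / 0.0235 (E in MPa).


log10(E) = 0.0235*S - 0.6403  =>  S = (log10(E) + 0.6403) / 0.0235
log10(5.18) = 0.714330
S = (0.714330 + 0.6403) / 0.0235 = 1.354630 / 0.0235
S = 57.6

Shore A = 57.6


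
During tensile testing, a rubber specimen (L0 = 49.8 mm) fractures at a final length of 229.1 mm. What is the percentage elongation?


Elongation = (Lf - L0) / L0 * 100
= (229.1 - 49.8) / 49.8 * 100
= 179.3 / 49.8 * 100
= 360.0%

360.0%


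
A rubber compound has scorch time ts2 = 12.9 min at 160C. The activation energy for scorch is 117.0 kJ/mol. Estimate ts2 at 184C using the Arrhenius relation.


Convert temperatures: T1 = 160 + 273.15 = 433.15 K, T2 = 184 + 273.15 = 457.15 K
ts2_new = 12.9 * exp(117000 / 8.314 * (1/457.15 - 1/433.15))
1/T2 - 1/T1 = -1.2120e-04
ts2_new = 2.34 min

2.34 min


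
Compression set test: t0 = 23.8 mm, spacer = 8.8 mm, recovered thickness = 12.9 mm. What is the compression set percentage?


CS = (t0 - recovered) / (t0 - ts) * 100
= (23.8 - 12.9) / (23.8 - 8.8) * 100
= 10.9 / 15.0 * 100
= 72.7%

72.7%


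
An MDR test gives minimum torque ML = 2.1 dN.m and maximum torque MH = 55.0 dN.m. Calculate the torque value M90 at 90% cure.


M90 = ML + 0.9 * (MH - ML)
M90 = 2.1 + 0.9 * (55.0 - 2.1)
M90 = 2.1 + 0.9 * 52.9
M90 = 49.71 dN.m

49.71 dN.m


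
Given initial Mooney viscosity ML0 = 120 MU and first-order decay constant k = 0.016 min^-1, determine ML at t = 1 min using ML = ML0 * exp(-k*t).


ML = ML0 * exp(-k * t)
ML = 120 * exp(-0.016 * 1)
ML = 120 * 0.9841
ML = 118.1 MU

118.1 MU


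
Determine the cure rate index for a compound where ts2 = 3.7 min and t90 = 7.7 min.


CRI = 100 / (t90 - ts2)
= 100 / (7.7 - 3.7)
= 100 / 4.0
= 25.0 min^-1

25.0 min^-1


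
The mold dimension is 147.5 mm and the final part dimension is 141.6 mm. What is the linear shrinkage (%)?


Shrinkage = (mold - part) / mold * 100
= (147.5 - 141.6) / 147.5 * 100
= 5.9 / 147.5 * 100
= 4.0%

4.0%


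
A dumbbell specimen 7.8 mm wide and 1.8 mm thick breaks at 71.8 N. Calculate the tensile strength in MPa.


Area = width * thickness = 7.8 * 1.8 = 14.04 mm^2
TS = force / area = 71.8 / 14.04 = 5.11 MPa

5.11 MPa


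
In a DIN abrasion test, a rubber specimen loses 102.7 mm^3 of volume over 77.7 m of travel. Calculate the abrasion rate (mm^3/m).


Rate = volume_loss / distance
= 102.7 / 77.7
= 1.322 mm^3/m

1.322 mm^3/m


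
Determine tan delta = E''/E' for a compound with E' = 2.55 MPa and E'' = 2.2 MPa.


tan delta = E'' / E'
= 2.2 / 2.55
= 0.8627

tan delta = 0.8627


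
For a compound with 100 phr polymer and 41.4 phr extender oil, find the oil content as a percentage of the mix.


Oil % = oil / (100 + oil) * 100
= 41.4 / (100 + 41.4) * 100
= 41.4 / 141.4 * 100
= 29.28%

29.28%


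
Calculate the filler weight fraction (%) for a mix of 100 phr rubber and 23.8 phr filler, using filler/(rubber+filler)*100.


Filler % = filler / (rubber + filler) * 100
= 23.8 / (100 + 23.8) * 100
= 23.8 / 123.8 * 100
= 19.22%

19.22%


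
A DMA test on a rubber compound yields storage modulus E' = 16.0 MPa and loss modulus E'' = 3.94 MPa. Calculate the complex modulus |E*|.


|E*| = sqrt(E'^2 + E''^2)
= sqrt(16.0^2 + 3.94^2)
= sqrt(256.0000 + 15.5236)
= 16.478 MPa

16.478 MPa


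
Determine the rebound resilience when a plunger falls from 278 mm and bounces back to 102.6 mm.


Resilience = h_rebound / h_drop * 100
= 102.6 / 278 * 100
= 36.9%

36.9%


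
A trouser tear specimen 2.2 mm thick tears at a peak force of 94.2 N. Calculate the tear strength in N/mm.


Tear strength = force / thickness
= 94.2 / 2.2
= 42.82 N/mm

42.82 N/mm


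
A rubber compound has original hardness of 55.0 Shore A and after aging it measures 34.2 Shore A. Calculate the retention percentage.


Retention = aged / original * 100
= 34.2 / 55.0 * 100
= 62.2%

62.2%


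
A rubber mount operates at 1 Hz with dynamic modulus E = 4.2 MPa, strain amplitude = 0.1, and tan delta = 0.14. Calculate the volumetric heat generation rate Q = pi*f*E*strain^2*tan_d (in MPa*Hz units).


Q = pi * f * E * strain^2 * tan_d
= pi * 1 * 4.2 * 0.1^2 * 0.14
= pi * 1 * 4.2 * 0.0100 * 0.14
= 0.0185

Q = 0.0185


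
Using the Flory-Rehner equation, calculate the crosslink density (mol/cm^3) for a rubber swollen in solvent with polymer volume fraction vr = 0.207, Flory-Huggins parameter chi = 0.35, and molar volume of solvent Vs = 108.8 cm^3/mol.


ln(1 - vr) = ln(1 - 0.207) = -0.2319
Numerator = -((-0.2319) + 0.207 + 0.35 * 0.207^2) = 0.0099
Denominator = 108.8 * (0.207^(1/3) - 0.207/2) = 53.0996
nu = 0.0099 / 53.0996 = 1.8710e-04 mol/cm^3

1.8710e-04 mol/cm^3


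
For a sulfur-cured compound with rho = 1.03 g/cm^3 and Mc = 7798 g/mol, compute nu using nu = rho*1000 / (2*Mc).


nu = rho * 1000 / (2 * Mc)
nu = 1.03 * 1000 / (2 * 7798)
nu = 1030.0 / 15596
nu = 0.0660 mol/L

0.0660 mol/L


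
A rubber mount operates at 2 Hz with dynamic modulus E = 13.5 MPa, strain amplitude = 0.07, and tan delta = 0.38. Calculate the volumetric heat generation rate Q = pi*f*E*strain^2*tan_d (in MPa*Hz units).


Q = pi * f * E * strain^2 * tan_d
= pi * 2 * 13.5 * 0.07^2 * 0.38
= pi * 2 * 13.5 * 0.0049 * 0.38
= 0.1579

Q = 0.1579


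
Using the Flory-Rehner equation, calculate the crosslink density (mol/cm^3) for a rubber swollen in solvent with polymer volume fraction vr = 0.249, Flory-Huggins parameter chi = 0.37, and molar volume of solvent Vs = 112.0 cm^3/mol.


ln(1 - vr) = ln(1 - 0.249) = -0.2863
Numerator = -((-0.2863) + 0.249 + 0.37 * 0.249^2) = 0.0144
Denominator = 112.0 * (0.249^(1/3) - 0.249/2) = 56.5174
nu = 0.0144 / 56.5174 = 2.5495e-04 mol/cm^3

2.5495e-04 mol/cm^3


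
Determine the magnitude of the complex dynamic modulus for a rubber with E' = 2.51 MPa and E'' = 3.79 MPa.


|E*| = sqrt(E'^2 + E''^2)
= sqrt(2.51^2 + 3.79^2)
= sqrt(6.3001 + 14.3641)
= 4.546 MPa

4.546 MPa


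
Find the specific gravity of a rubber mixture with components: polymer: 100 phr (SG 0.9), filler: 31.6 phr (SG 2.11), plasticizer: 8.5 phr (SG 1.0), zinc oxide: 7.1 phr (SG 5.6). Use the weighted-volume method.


Sum of weights = 147.2
Volume contributions:
  polymer: 100/0.9 = 111.1111
  filler: 31.6/2.11 = 14.9763
  plasticizer: 8.5/1.0 = 8.5000
  zinc oxide: 7.1/5.6 = 1.2679
Sum of volumes = 135.8553
SG = 147.2 / 135.8553 = 1.084

SG = 1.084


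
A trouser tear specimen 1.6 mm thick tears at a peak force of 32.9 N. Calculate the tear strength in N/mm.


Tear strength = force / thickness
= 32.9 / 1.6
= 20.56 N/mm

20.56 N/mm


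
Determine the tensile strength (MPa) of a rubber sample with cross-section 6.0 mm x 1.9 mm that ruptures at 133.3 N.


Area = width * thickness = 6.0 * 1.9 = 11.4 mm^2
TS = force / area = 133.3 / 11.4 = 11.69 MPa

11.69 MPa


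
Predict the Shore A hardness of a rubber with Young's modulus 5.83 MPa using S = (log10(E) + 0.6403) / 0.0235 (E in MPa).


log10(E) = 0.0235*S - 0.6403  =>  S = (log10(E) + 0.6403) / 0.0235
log10(5.83) = 0.765669
S = (0.765669 + 0.6403) / 0.0235 = 1.405969 / 0.0235
S = 59.8

Shore A = 59.8


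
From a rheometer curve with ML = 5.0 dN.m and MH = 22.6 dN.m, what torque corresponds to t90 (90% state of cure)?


M90 = ML + 0.9 * (MH - ML)
M90 = 5.0 + 0.9 * (22.6 - 5.0)
M90 = 5.0 + 0.9 * 17.6
M90 = 20.84 dN.m

20.84 dN.m


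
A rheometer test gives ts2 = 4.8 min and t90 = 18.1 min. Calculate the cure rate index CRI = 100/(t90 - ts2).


CRI = 100 / (t90 - ts2)
= 100 / (18.1 - 4.8)
= 100 / 13.3
= 7.52 min^-1

7.52 min^-1


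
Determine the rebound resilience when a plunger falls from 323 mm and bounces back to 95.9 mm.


Resilience = h_rebound / h_drop * 100
= 95.9 / 323 * 100
= 29.7%

29.7%


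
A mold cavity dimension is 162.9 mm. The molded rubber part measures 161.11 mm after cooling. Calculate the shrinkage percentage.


Shrinkage = (mold - part) / mold * 100
= (162.9 - 161.11) / 162.9 * 100
= 1.79 / 162.9 * 100
= 1.1%

1.1%


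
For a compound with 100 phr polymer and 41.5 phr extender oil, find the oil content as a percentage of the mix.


Oil % = oil / (100 + oil) * 100
= 41.5 / (100 + 41.5) * 100
= 41.5 / 141.5 * 100
= 29.33%

29.33%


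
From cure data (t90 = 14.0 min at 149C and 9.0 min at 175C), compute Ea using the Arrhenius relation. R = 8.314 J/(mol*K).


T1 = 422.15 K, T2 = 448.15 K
1/T1 - 1/T2 = 1.3743e-04
ln(t1/t2) = ln(14.0/9.0) = 0.4418
Ea = 8.314 * 0.4418 / 1.3743e-04 = 26729.1269 J/mol
Ea = 26.73 kJ/mol

26.73 kJ/mol


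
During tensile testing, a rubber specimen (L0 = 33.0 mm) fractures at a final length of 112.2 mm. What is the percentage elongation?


Elongation = (Lf - L0) / L0 * 100
= (112.2 - 33.0) / 33.0 * 100
= 79.2 / 33.0 * 100
= 240.0%

240.0%


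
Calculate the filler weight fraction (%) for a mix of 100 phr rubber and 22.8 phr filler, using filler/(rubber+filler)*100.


Filler % = filler / (rubber + filler) * 100
= 22.8 / (100 + 22.8) * 100
= 22.8 / 122.8 * 100
= 18.57%

18.57%


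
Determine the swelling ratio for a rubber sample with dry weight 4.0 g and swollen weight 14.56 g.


Q = W_swollen / W_dry
Q = 14.56 / 4.0
Q = 3.64

Q = 3.64


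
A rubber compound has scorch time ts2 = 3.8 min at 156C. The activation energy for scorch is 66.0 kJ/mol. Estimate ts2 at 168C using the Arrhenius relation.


Convert temperatures: T1 = 156 + 273.15 = 429.15 K, T2 = 168 + 273.15 = 441.15 K
ts2_new = 3.8 * exp(66000 / 8.314 * (1/441.15 - 1/429.15))
1/T2 - 1/T1 = -6.3385e-05
ts2_new = 2.3 min

2.3 min


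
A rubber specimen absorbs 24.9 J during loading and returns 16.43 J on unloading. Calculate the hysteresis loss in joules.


Hysteresis loss = loading - unloading
= 24.9 - 16.43
= 8.47 J

8.47 J


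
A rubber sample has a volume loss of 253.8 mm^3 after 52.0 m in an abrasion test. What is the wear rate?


Rate = volume_loss / distance
= 253.8 / 52.0
= 4.881 mm^3/m

4.881 mm^3/m


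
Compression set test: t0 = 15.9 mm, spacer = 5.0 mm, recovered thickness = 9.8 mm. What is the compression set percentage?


CS = (t0 - recovered) / (t0 - ts) * 100
= (15.9 - 9.8) / (15.9 - 5.0) * 100
= 6.1 / 10.9 * 100
= 56.0%

56.0%


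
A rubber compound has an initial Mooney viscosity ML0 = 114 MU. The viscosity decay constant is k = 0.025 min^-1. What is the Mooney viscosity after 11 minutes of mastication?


ML = ML0 * exp(-k * t)
ML = 114 * exp(-0.025 * 11)
ML = 114 * 0.7596
ML = 86.59 MU

86.59 MU


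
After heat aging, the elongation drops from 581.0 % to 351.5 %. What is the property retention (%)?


Retention = aged / original * 100
= 351.5 / 581.0 * 100
= 60.5%

60.5%


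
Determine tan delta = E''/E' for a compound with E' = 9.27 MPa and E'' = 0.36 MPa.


tan delta = E'' / E'
= 0.36 / 9.27
= 0.0388

tan delta = 0.0388


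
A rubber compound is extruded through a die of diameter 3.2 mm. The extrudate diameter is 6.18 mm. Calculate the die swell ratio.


Die swell ratio = D_extrudate / D_die
= 6.18 / 3.2
= 1.931

Die swell = 1.931


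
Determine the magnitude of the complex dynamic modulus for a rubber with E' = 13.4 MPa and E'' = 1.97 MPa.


|E*| = sqrt(E'^2 + E''^2)
= sqrt(13.4^2 + 1.97^2)
= sqrt(179.5600 + 3.8809)
= 13.544 MPa

13.544 MPa


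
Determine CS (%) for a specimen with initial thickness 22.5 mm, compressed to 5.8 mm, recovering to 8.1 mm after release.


CS = (t0 - recovered) / (t0 - ts) * 100
= (22.5 - 8.1) / (22.5 - 5.8) * 100
= 14.4 / 16.7 * 100
= 86.2%

86.2%


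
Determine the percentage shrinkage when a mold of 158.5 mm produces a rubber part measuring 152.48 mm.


Shrinkage = (mold - part) / mold * 100
= (158.5 - 152.48) / 158.5 * 100
= 6.02 / 158.5 * 100
= 3.8%

3.8%


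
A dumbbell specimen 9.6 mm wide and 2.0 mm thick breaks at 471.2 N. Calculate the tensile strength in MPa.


Area = width * thickness = 9.6 * 2.0 = 19.2 mm^2
TS = force / area = 471.2 / 19.2 = 24.54 MPa

24.54 MPa


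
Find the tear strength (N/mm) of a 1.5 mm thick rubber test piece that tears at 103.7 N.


Tear strength = force / thickness
= 103.7 / 1.5
= 69.13 N/mm

69.13 N/mm


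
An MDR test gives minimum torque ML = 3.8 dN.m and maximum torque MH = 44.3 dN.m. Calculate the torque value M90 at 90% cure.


M90 = ML + 0.9 * (MH - ML)
M90 = 3.8 + 0.9 * (44.3 - 3.8)
M90 = 3.8 + 0.9 * 40.5
M90 = 40.25 dN.m

40.25 dN.m


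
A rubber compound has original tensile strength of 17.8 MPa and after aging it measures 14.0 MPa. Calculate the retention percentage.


Retention = aged / original * 100
= 14.0 / 17.8 * 100
= 78.7%

78.7%


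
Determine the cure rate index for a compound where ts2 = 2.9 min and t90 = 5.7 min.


CRI = 100 / (t90 - ts2)
= 100 / (5.7 - 2.9)
= 100 / 2.8
= 35.71 min^-1

35.71 min^-1


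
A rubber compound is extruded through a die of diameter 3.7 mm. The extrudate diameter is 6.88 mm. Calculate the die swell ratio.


Die swell ratio = D_extrudate / D_die
= 6.88 / 3.7
= 1.859

Die swell = 1.859


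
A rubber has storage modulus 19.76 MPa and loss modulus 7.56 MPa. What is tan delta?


tan delta = E'' / E'
= 7.56 / 19.76
= 0.3826

tan delta = 0.3826


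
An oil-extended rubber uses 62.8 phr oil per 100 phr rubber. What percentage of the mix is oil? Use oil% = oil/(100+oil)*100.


Oil % = oil / (100 + oil) * 100
= 62.8 / (100 + 62.8) * 100
= 62.8 / 162.8 * 100
= 38.57%

38.57%


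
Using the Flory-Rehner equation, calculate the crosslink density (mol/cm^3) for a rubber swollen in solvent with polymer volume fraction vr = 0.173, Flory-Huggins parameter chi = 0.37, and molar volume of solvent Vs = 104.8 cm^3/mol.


ln(1 - vr) = ln(1 - 0.173) = -0.1900
Numerator = -((-0.1900) + 0.173 + 0.37 * 0.173^2) = 0.0059
Denominator = 104.8 * (0.173^(1/3) - 0.173/2) = 49.3299
nu = 0.0059 / 49.3299 = 1.1913e-04 mol/cm^3

1.1913e-04 mol/cm^3


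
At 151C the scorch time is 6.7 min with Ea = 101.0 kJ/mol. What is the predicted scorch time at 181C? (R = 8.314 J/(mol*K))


Convert temperatures: T1 = 151 + 273.15 = 424.15 K, T2 = 181 + 273.15 = 454.15 K
ts2_new = 6.7 * exp(101000 / 8.314 * (1/454.15 - 1/424.15))
1/T2 - 1/T1 = -1.5574e-04
ts2_new = 1.01 min

1.01 min


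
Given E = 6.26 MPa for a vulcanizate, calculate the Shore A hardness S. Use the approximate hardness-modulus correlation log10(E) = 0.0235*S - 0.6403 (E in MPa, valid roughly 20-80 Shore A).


log10(E) = 0.0235*S - 0.6403  =>  S = (log10(E) + 0.6403) / 0.0235
log10(6.26) = 0.796574
S = (0.796574 + 0.6403) / 0.0235 = 1.436874 / 0.0235
S = 61.1

Shore A = 61.1


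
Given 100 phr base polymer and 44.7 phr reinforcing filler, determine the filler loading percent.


Filler % = filler / (rubber + filler) * 100
= 44.7 / (100 + 44.7) * 100
= 44.7 / 144.7 * 100
= 30.89%

30.89%


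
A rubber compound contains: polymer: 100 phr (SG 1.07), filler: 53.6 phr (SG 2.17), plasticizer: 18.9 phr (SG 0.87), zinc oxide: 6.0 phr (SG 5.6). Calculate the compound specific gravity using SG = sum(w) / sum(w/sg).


Sum of weights = 178.5
Volume contributions:
  polymer: 100/1.07 = 93.4579
  filler: 53.6/2.17 = 24.7005
  plasticizer: 18.9/0.87 = 21.7241
  zinc oxide: 6.0/5.6 = 1.0714
Sum of volumes = 140.9540
SG = 178.5 / 140.9540 = 1.266

SG = 1.266


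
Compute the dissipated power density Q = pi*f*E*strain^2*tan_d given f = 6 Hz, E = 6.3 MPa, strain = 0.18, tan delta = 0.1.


Q = pi * f * E * strain^2 * tan_d
= pi * 6 * 6.3 * 0.18^2 * 0.1
= pi * 6 * 6.3 * 0.0324 * 0.1
= 0.3848

Q = 0.3848


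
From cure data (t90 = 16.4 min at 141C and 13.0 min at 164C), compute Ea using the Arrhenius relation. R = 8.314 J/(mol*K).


T1 = 414.15 K, T2 = 437.15 K
1/T1 - 1/T2 = 1.2704e-04
ln(t1/t2) = ln(16.4/13.0) = 0.2323
Ea = 8.314 * 0.2323 / 1.2704e-04 = 15204.7513 J/mol
Ea = 15.2 kJ/mol

15.2 kJ/mol


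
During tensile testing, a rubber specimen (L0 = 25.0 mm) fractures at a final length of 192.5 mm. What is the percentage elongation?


Elongation = (Lf - L0) / L0 * 100
= (192.5 - 25.0) / 25.0 * 100
= 167.5 / 25.0 * 100
= 670.0%

670.0%


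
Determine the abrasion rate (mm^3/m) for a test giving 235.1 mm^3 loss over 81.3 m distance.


Rate = volume_loss / distance
= 235.1 / 81.3
= 2.892 mm^3/m

2.892 mm^3/m


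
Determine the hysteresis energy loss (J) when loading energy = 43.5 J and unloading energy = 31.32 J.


Hysteresis loss = loading - unloading
= 43.5 - 31.32
= 12.18 J

12.18 J


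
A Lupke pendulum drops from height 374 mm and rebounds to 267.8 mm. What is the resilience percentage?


Resilience = h_rebound / h_drop * 100
= 267.8 / 374 * 100
= 71.6%

71.6%


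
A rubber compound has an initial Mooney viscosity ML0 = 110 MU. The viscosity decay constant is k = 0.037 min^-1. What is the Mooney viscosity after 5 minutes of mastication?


ML = ML0 * exp(-k * t)
ML = 110 * exp(-0.037 * 5)
ML = 110 * 0.8311
ML = 91.42 MU

91.42 MU


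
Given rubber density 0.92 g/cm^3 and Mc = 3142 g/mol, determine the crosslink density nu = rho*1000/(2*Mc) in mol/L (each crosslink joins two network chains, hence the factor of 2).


nu = rho * 1000 / (2 * Mc)
nu = 0.92 * 1000 / (2 * 3142)
nu = 920.0 / 6284
nu = 0.1464 mol/L

0.1464 mol/L


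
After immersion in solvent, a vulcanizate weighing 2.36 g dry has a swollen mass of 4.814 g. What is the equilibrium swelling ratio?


Q = W_swollen / W_dry
Q = 4.814 / 2.36
Q = 2.04

Q = 2.04


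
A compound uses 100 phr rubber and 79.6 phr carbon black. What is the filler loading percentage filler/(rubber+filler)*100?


Filler % = filler / (rubber + filler) * 100
= 79.6 / (100 + 79.6) * 100
= 79.6 / 179.6 * 100
= 44.32%

44.32%


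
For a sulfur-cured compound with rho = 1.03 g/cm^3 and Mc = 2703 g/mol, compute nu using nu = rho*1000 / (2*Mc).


nu = rho * 1000 / (2 * Mc)
nu = 1.03 * 1000 / (2 * 2703)
nu = 1030.0 / 5406
nu = 0.1905 mol/L

0.1905 mol/L


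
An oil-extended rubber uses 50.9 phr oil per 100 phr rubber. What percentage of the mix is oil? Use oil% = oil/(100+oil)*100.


Oil % = oil / (100 + oil) * 100
= 50.9 / (100 + 50.9) * 100
= 50.9 / 150.9 * 100
= 33.73%

33.73%


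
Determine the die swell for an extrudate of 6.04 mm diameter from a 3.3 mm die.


Die swell ratio = D_extrudate / D_die
= 6.04 / 3.3
= 1.83

Die swell = 1.83


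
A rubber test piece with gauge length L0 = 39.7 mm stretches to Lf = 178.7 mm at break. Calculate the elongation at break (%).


Elongation = (Lf - L0) / L0 * 100
= (178.7 - 39.7) / 39.7 * 100
= 139.0 / 39.7 * 100
= 350.1%

350.1%


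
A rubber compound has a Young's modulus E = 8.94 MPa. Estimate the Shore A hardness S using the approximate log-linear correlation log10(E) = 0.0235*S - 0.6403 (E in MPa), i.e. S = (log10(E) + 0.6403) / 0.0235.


log10(E) = 0.0235*S - 0.6403  =>  S = (log10(E) + 0.6403) / 0.0235
log10(8.94) = 0.951338
S = (0.951338 + 0.6403) / 0.0235 = 1.591638 / 0.0235
S = 67.7

Shore A = 67.7


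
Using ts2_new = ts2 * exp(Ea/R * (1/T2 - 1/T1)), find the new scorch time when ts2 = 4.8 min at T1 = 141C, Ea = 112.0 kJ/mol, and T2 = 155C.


Convert temperatures: T1 = 141 + 273.15 = 414.15 K, T2 = 155 + 273.15 = 428.15 K
ts2_new = 4.8 * exp(112000 / 8.314 * (1/428.15 - 1/414.15))
1/T2 - 1/T1 = -7.8954e-05
ts2_new = 1.66 min

1.66 min


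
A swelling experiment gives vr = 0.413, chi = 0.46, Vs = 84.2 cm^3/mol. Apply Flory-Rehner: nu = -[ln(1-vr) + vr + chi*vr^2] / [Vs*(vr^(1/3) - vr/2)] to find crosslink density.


ln(1 - vr) = ln(1 - 0.413) = -0.5327
Numerator = -((-0.5327) + 0.413 + 0.46 * 0.413^2) = 0.0413
Denominator = 84.2 * (0.413^(1/3) - 0.413/2) = 45.3167
nu = 0.0413 / 45.3167 = 9.1067e-04 mol/cm^3

9.1067e-04 mol/cm^3


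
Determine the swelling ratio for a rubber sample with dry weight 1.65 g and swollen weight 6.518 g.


Q = W_swollen / W_dry
Q = 6.518 / 1.65
Q = 3.95

Q = 3.95


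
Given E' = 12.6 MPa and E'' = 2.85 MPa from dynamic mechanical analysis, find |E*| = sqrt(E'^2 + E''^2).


|E*| = sqrt(E'^2 + E''^2)
= sqrt(12.6^2 + 2.85^2)
= sqrt(158.7600 + 8.1225)
= 12.918 MPa

12.918 MPa


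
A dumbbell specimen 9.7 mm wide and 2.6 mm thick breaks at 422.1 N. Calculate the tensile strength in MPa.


Area = width * thickness = 9.7 * 2.6 = 25.22 mm^2
TS = force / area = 422.1 / 25.22 = 16.74 MPa

16.74 MPa


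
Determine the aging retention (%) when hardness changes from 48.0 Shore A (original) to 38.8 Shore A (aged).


Retention = aged / original * 100
= 38.8 / 48.0 * 100
= 80.8%

80.8%


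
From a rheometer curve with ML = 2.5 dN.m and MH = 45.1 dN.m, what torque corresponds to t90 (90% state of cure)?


M90 = ML + 0.9 * (MH - ML)
M90 = 2.5 + 0.9 * (45.1 - 2.5)
M90 = 2.5 + 0.9 * 42.6
M90 = 40.84 dN.m

40.84 dN.m


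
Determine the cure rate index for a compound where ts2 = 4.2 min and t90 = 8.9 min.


CRI = 100 / (t90 - ts2)
= 100 / (8.9 - 4.2)
= 100 / 4.7
= 21.28 min^-1

21.28 min^-1


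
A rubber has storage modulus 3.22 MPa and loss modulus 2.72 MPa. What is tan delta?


tan delta = E'' / E'
= 2.72 / 3.22
= 0.8447

tan delta = 0.8447


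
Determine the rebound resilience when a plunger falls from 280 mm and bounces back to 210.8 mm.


Resilience = h_rebound / h_drop * 100
= 210.8 / 280 * 100
= 75.3%

75.3%


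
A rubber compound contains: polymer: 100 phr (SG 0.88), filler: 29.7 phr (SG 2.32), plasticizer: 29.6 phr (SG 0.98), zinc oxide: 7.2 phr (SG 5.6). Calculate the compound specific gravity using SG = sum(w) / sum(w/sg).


Sum of weights = 166.5
Volume contributions:
  polymer: 100/0.88 = 113.6364
  filler: 29.7/2.32 = 12.8017
  plasticizer: 29.6/0.98 = 30.2041
  zinc oxide: 7.2/5.6 = 1.2857
Sum of volumes = 157.9279
SG = 166.5 / 157.9279 = 1.054

SG = 1.054


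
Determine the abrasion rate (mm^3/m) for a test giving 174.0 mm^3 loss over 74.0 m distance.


Rate = volume_loss / distance
= 174.0 / 74.0
= 2.351 mm^3/m

2.351 mm^3/m


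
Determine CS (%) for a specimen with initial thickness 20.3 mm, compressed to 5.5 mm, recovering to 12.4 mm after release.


CS = (t0 - recovered) / (t0 - ts) * 100
= (20.3 - 12.4) / (20.3 - 5.5) * 100
= 7.9 / 14.8 * 100
= 53.4%

53.4%


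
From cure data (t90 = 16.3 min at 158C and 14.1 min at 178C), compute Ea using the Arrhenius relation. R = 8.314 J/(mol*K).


T1 = 431.15 K, T2 = 451.15 K
1/T1 - 1/T2 = 1.0282e-04
ln(t1/t2) = ln(16.3/14.1) = 0.1450
Ea = 8.314 * 0.1450 / 1.0282e-04 = 11723.7988 J/mol
Ea = 11.72 kJ/mol

11.72 kJ/mol


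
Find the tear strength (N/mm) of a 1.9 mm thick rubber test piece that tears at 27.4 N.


Tear strength = force / thickness
= 27.4 / 1.9
= 14.42 N/mm

14.42 N/mm


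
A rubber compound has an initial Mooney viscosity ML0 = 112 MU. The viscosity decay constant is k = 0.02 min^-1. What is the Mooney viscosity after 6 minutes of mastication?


ML = ML0 * exp(-k * t)
ML = 112 * exp(-0.02 * 6)
ML = 112 * 0.8869
ML = 99.34 MU

99.34 MU


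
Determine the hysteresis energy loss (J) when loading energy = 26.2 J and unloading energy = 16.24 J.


Hysteresis loss = loading - unloading
= 26.2 - 16.24
= 9.96 J

9.96 J


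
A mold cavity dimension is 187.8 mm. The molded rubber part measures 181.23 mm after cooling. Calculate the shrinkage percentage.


Shrinkage = (mold - part) / mold * 100
= (187.8 - 181.23) / 187.8 * 100
= 6.57 / 187.8 * 100
= 3.5%

3.5%


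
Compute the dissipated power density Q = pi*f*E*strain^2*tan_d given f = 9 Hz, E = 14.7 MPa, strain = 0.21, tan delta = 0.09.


Q = pi * f * E * strain^2 * tan_d
= pi * 9 * 14.7 * 0.21^2 * 0.09
= pi * 9 * 14.7 * 0.0441 * 0.09
= 1.6496

Q = 1.6496


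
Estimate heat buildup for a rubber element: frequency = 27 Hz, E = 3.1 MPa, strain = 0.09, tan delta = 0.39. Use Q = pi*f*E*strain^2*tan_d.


Q = pi * f * E * strain^2 * tan_d
= pi * 27 * 3.1 * 0.09^2 * 0.39
= pi * 27 * 3.1 * 0.0081 * 0.39
= 0.8307

Q = 0.8307


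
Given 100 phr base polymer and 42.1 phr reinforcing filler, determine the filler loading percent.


Filler % = filler / (rubber + filler) * 100
= 42.1 / (100 + 42.1) * 100
= 42.1 / 142.1 * 100
= 29.63%

29.63%
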